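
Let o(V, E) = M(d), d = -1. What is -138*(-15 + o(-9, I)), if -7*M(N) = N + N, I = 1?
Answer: 14214/7 ≈ 2030.6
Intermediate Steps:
M(N) = -2*N/7 (M(N) = -(N + N)/7 = -2*N/7)
o(V, E) = 2/7 (o(V, E) = -2/7*(-1) = 2/7)
-138*(-15 + o(-9, I)) = -138*(-15 + 2/7) = -138*(-103/7) = 14214/7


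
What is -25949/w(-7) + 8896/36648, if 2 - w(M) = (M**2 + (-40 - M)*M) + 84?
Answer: 119274913/1658322 ≈ 71.925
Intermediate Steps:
w(M) = -82 - M**2 - M*(-40 - M) (w(M) = 2 - ((M**2 + (-40 - M)*M) + 84) = 2 - ((M**2 + M*(-40 - M)) + 84) = 2 - (84 + M**2 + M*(-40 - M)) = 2 + (-84 - M**2 - M*(-40 - M)) = -82 - M**2 - M*(-40 - M))
-25949/w(-7) + 8896/36648 = -25949/(-82 + 40*(-7)) + 8896/36648 = -25949/(-82 - 280) + 8896*(1/36648) = -25949/(-362) + 1112/4581 = -25949*(-1/362) + 1112/4581 = 25949/362 + 1112/4581 = 119274913/1658322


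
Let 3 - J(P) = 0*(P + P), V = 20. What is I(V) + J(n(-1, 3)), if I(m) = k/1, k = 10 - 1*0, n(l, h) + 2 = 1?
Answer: 13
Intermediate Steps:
n(l, h) = -1 (n(l, h) = -2 + 1 = -1)
k = 10 (k = 10 + 0 = 10)
J(P) = 3 (J(P) = 3 - 0*(P + P) = 3 - 0*2*P = 3 - 1*0 = 3 + 0 = 3)
I(m) = 10 (I(m) = 10/1 = 10*1 = 10)
I(V) + J(n(-1, 3)) = 10 + 3 = 13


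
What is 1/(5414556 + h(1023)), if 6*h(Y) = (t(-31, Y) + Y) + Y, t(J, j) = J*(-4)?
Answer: 3/16244753 ≈ 1.8467e-7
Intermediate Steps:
t(J, j) = -4*J
h(Y) = 62/3 + Y/3 (h(Y) = ((-4*(-31) + Y) + Y)/6 = ((124 + Y) + Y)/6 = (124 + 2*Y)/6 = 62/3 + Y/3)
1/(5414556 + h(1023)) = 1/(5414556 + (62/3 + (⅓)*1023)) = 1/(5414556 + (62/3 + 341)) = 1/(5414556 + 1085/3) = 1/(16244753/3) = 3/16244753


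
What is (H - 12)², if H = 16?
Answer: 16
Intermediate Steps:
(H - 12)² = (16 - 12)² = 4² = 16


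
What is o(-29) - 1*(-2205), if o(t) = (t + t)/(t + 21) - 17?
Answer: 8781/4 ≈ 2195.3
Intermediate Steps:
o(t) = -17 + 2*t/(21 + t) (o(t) = (2*t)/(21 + t) - 17 = 2*t/(21 + t) - 17 = -17 + 2*t/(21 + t))
o(-29) - 1*(-2205) = 3*(-119 - 5*(-29))/(21 - 29) - 1*(-2205) = 3*(-119 + 145)/(-8) + 2205 = 3*(-⅛)*26 + 2205 = -39/4 + 2205 = 8781/4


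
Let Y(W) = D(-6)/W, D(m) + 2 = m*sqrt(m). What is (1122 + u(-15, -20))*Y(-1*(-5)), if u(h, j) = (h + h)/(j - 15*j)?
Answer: -31413/70 - 94239*I*sqrt(6)/70 ≈ -448.76 - 3297.7*I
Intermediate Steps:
D(m) = -2 + m**(3/2) (D(m) = -2 + m*sqrt(m) = -2 + m**(3/2))
Y(W) = (-2 - 6*I*sqrt(6))/W (Y(W) = (-2 + (-6)**(3/2))/W = (-2 - 6*I*sqrt(6))/W)
u(h, j) = -h/(7*j) (u(h, j) = (2*h)/((-14*j)) = (2*h)*(-1/(14*j)) = -h/(7*j))
(1122 + u(-15, -20))*Y(-1*(-5)) = (1122 - 1/7*(-15)/(-20))*(2*(-1 - 3*I*sqrt(6))/((-1*(-5)))) = (1122 - 1/7*(-15)*(-1/20))*(2*(-1 - 3*I*sqrt(6))/5) = (1122 - 3/28)*(2*(1/5)*(-1 - 3*I*sqrt(6))) = 31413*(-2/5 - 6*I*sqrt(6)/5)/28 = -31413/70 - 94239*I*sqrt(6)/70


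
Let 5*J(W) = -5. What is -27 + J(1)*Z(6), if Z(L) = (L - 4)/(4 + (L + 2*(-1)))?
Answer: -109/4 ≈ -27.250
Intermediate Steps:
J(W) = -1 (J(W) = (⅕)*(-5) = -1)
Z(L) = (-4 + L)/(2 + L) (Z(L) = (-4 + L)/(4 + (L - 2)) = (-4 + L)/(4 + (-2 + L)) = (-4 + L)/(2 + L))
-27 + J(1)*Z(6) = -27 - (-4 + 6)/(2 + 6) = -27 - 2/8 = -27 - 1*¼ = -27 - ¼ = -109/4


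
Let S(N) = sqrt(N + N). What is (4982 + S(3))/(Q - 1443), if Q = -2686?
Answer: -4982/4129 - sqrt(6)/4129 ≈ -1.2072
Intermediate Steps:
S(N) = sqrt(2)*sqrt(N) (S(N) = sqrt(2*N) = sqrt(2)*sqrt(N))
(4982 + S(3))/(Q - 1443) = (4982 + sqrt(2)*sqrt(3))/(-2686 - 1443) = (4982 + sqrt(6))/(-4129) = (4982 + sqrt(6))*(-1/4129) = -4982/4129 - sqrt(6)/4129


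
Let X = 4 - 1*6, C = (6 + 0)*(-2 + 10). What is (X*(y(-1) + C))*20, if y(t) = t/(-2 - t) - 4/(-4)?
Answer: -2000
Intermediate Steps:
C = 48 (C = 6*8 = 48)
y(t) = 1 + t/(-2 - t) (y(t) = t/(-2 - t) - 4*(-1/4) = t/(-2 - t) + 1 = 1 + t/(-2 - t))
X = -2 (X = 4 - 6 = -2)
(X*(y(-1) + C))*20 = -2*(2/(2 - 1) + 48)*20 = -2*(2/1 + 48)*20 = -2*(2*1 + 48)*20 = -2*(2 + 48)*20 = -2*50*20 = -100*20 = -2000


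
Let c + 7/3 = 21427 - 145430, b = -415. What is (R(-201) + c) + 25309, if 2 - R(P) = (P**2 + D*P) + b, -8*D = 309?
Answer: -3514655/24 ≈ -1.4644e+5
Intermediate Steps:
D = -309/8 (D = -1/8*309 = -309/8 ≈ -38.625)
c = -372016/3 (c = -7/3 + (21427 - 145430) = -7/3 - 124003 = -372016/3 ≈ -1.2401e+5)
R(P) = 417 - P**2 + 309*P/8 (R(P) = 2 - ((P**2 - 309*P/8) - 415) = 2 - (-415 + P**2 - 309*P/8) = 2 + (415 - P**2 + 309*P/8) = 417 - P**2 + 309*P/8)
(R(-201) + c) + 25309 = ((417 - 1*(-201)**2 + (309/8)*(-201)) - 372016/3) + 25309 = ((417 - 1*40401 - 62109/8) - 372016/3) + 25309 = ((417 - 40401 - 62109/8) - 372016/3) + 25309 = (-381981/8 - 372016/3) + 25309 = -4122071/24 + 25309 = -3514655/24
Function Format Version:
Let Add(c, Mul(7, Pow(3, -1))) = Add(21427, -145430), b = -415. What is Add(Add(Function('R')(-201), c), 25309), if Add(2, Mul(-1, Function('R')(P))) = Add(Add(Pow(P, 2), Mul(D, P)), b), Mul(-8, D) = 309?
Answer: Rational(-3514655, 24) ≈ -1.4644e+5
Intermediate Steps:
D = Rational(-309, 8) (D = Mul(Rational(-1, 8), 309) = Rational(-309, 8) ≈ -38.625)
c = Rational(-372016, 3) (c = Add(Rational(-7, 3), Add(21427, -145430)) = Add(Rational(-7, 3), -124003) = Rational(-372016, 3) ≈ -1.2401e+5)
Function('R')(P) = Add(417, Mul(-1, Pow(P, 2)), Mul(Rational(309, 8), P)) (Function('R')(P) = Add(2, Mul(-1, Add(Add(Pow(P, 2), Mul(Rational(-309, 8), P)), -415))) = Add(2, Mul(-1, Add(-415, Pow(P, 2), Mul(Rational(-309, 8), P)))) = Add(2, Add(415, Mul(-1, Pow(P, 2)), Mul(Rational(309, 8), P))) = Add(417, Mul(-1, Pow(P, 2)), Mul(Rational(309, 8), P)))
Add(Add(Function('R')(-201), c), 25309) = Add(Add(Add(417, Mul(-1, Pow(-201, 2)), Mul(Rational(309, 8), -201)), Rational(-372016, 3)), 25309) = Add(Add(Add(417, Mul(-1, 40401), Rational(-62109, 8)), Rational(-372016, 3)), 25309) = Add(Add(Add(417, -40401, Rational(-62109, 8)), Rational(-372016, 3)), 25309) = Add(Add(Rational(-381981, 8), Rational(-372016, 3)), 25309) = Add(Rational(-4122071, 24), 25309) = Rational(-3514655, 24)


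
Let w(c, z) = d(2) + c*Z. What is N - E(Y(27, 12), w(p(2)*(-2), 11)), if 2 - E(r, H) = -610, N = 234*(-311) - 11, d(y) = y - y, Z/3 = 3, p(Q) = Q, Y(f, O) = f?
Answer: -73397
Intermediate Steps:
Z = 9 (Z = 3*3 = 9)
d(y) = 0
w(c, z) = 9*c (w(c, z) = 0 + c*9 = 0 + 9*c = 9*c)
N = -72785 (N = -72774 - 11 = -72785)
E(r, H) = 612 (E(r, H) = 2 - 1*(-610) = 2 + 610 = 612)
N - E(Y(27, 12), w(p(2)*(-2), 11)) = -72785 - 1*612 = -72785 - 612 = -73397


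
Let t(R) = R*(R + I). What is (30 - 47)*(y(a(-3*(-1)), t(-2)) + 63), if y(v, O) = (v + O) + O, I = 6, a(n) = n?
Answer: -850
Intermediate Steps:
t(R) = R*(6 + R) (t(R) = R*(R + 6) = R*(6 + R))
y(v, O) = v + 2*O (y(v, O) = (O + v) + O = v + 2*O)
(30 - 47)*(y(a(-3*(-1)), t(-2)) + 63) = (30 - 47)*((-3*(-1) + 2*(-2*(6 - 2))) + 63) = -17*((3 + 2*(-2*4)) + 63) = -17*((3 + 2*(-8)) + 63) = -17*((3 - 16) + 63) = -17*(-13 + 63) = -17*50 = -850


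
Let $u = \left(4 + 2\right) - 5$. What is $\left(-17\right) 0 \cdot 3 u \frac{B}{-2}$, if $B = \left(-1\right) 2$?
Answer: $0$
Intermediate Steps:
$B = -2$
$u = 1$ ($u = 6 - 5 = 1$)
$\left(-17\right) 0 \cdot 3 u \frac{B}{-2} = \left(-17\right) 0 \cdot 3 \cdot 1 \left(- \frac{2}{-2}\right) = 0 \cdot 3 \left(\left(-2\right) \left(- \frac{1}{2}\right)\right) = 0 \cdot 3 \cdot 1 = 0 \cdot 3 = 0$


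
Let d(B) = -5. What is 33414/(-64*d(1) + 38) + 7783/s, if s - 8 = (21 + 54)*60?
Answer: 76708313/806932 ≈ 95.062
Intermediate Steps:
s = 4508 (s = 8 + (21 + 54)*60 = 8 + 75*60 = 8 + 4500 = 4508)
33414/(-64*d(1) + 38) + 7783/s = 33414/(-64*(-5) + 38) + 7783/4508 = 33414/(320 + 38) + 7783*(1/4508) = 33414/358 + 7783/4508 = 33414*(1/358) + 7783/4508 = 16707/179 + 7783/4508 = 76708313/806932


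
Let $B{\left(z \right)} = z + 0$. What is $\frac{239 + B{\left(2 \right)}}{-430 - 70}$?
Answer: $- \frac{241}{500} \approx -0.482$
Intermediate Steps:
$B{\left(z \right)} = z$
$\frac{239 + B{\left(2 \right)}}{-430 - 70} = \frac{239 + 2}{-430 - 70} = \frac{241}{-500} = 241 \left(- \frac{1}{500}\right) = - \frac{241}{500}$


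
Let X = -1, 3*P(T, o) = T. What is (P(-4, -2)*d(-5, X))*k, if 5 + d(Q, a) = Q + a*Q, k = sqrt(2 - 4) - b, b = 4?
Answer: -80/3 + 20*I*sqrt(2)/3 ≈ -26.667 + 9.4281*I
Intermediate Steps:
P(T, o) = T/3
k = -4 + I*sqrt(2) (k = sqrt(2 - 4) - 1*4 = sqrt(-2) - 4 = I*sqrt(2) - 4 = -4 + I*sqrt(2) ≈ -4.0 + 1.4142*I)
d(Q, a) = -5 + Q + Q*a (d(Q, a) = -5 + (Q + a*Q) = -5 + (Q + Q*a) = -5 + Q + Q*a)
(P(-4, -2)*d(-5, X))*k = (((1/3)*(-4))*(-5 - 5 - 5*(-1)))*(-4 + I*sqrt(2)) = (-4*(-5 - 5 + 5)/3)*(-4 + I*sqrt(2)) = (-4/3*(-5))*(-4 + I*sqrt(2)) = 20*(-4 + I*sqrt(2))/3 = -80/3 + 20*I*sqrt(2)/3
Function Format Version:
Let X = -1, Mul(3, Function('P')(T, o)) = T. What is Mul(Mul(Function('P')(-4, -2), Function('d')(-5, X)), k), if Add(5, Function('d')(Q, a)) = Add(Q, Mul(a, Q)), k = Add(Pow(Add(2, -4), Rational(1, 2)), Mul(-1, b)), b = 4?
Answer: Add(Rational(-80, 3), Mul(Rational(20, 3), I, Pow(2, Rational(1, 2)))) ≈ Add(-26.667, Mul(9.4281, I))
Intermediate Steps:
Function('P')(T, o) = Mul(Rational(1, 3), T)
k = Add(-4, Mul(I, Pow(2, Rational(1, 2)))) (k = Add(Pow(Add(2, -4), Rational(1, 2)), Mul(-1, 4)) = Add(Pow(-2, Rational(1, 2)), -4) = Add(Mul(I, Pow(2, Rational(1, 2))), -4) = Add(-4, Mul(I, Pow(2, Rational(1, 2)))) ≈ Add(-4.0000, Mul(1.4142, I)))
Function('d')(Q, a) = Add(-5, Q, Mul(Q, a)) (Function('d')(Q, a) = Add(-5, Add(Q, Mul(a, Q))) = Add(-5, Add(Q, Mul(Q, a))) = Add(-5, Q, Mul(Q, a)))
Mul(Mul(Function('P')(-4, -2), Function('d')(-5, X)), k) = Mul(Mul(Mul(Rational(1, 3), -4), Add(-5, -5, Mul(-5, -1))), Add(-4, Mul(I, Pow(2, Rational(1, 2))))) = Mul(Mul(Rational(-4, 3), Add(-5, -5, 5)), Add(-4, Mul(I, Pow(2, Rational(1, 2))))) = Mul(Mul(Rational(-4, 3), -5), Add(-4, Mul(I, Pow(2, Rational(1, 2))))) = Mul(Rational(20, 3), Add(-4, Mul(I, Pow(2, Rational(1, 2))))) = Add(Rational(-80, 3), Mul(Rational(20, 3), I, Pow(2, Rational(1, 2))))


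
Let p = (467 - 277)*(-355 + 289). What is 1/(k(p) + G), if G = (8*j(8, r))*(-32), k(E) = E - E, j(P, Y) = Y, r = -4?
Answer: 1/1024 ≈ 0.00097656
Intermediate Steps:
p = -12540 (p = 190*(-66) = -12540)
k(E) = 0
G = 1024 (G = (8*(-4))*(-32) = -32*(-32) = 1024)
1/(k(p) + G) = 1/(0 + 1024) = 1/1024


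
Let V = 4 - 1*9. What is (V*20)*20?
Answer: -2000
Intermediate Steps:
V = -5 (V = 4 - 9 = -5)
(V*20)*20 = -5*20*20 = -100*20 = -2000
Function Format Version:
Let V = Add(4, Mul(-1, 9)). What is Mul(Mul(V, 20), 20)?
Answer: -2000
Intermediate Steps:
V = -5 (V = Add(4, -9) = -5)
Mul(Mul(V, 20), 20) = Mul(Mul(-5, 20), 20) = Mul(-100, 20) = -2000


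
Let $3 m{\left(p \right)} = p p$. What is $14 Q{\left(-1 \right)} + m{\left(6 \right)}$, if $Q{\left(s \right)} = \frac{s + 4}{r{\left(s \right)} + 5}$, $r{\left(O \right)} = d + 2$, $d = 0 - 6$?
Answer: $54$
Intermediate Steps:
$m{\left(p \right)} = \frac{p^{2}}{3}$ ($m{\left(p \right)} = \frac{p p}{3} = \frac{p^{2}}{3}$)
$d = -6$ ($d = 0 - 6 = -6$)
$r{\left(O \right)} = -4$ ($r{\left(O \right)} = -6 + 2 = -4$)
$Q{\left(s \right)} = 4 + s$ ($Q{\left(s \right)} = \frac{s + 4}{-4 + 5} = \frac{4 + s}{1} = \left(4 + s\right) 1 = 4 + s$)
$14 Q{\left(-1 \right)} + m{\left(6 \right)} = 14 \left(4 - 1\right) + \frac{6^{2}}{3} = 14 \cdot 3 + \frac{1}{3} \cdot 36 = 42 + 12 = 54$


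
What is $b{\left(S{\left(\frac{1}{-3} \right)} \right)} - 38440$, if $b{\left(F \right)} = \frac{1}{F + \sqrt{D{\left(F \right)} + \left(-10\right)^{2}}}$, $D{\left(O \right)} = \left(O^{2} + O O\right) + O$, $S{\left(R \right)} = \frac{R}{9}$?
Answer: $- \frac{2801276533}{72874} + \frac{135 \sqrt{2915}}{72874} \approx -38440.0$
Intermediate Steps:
$S{\left(R \right)} = \frac{R}{9}$ ($S{\left(R \right)} = R \frac{1}{9} = \frac{R}{9}$)
$D{\left(O \right)} = O + 2 O^{2}$ ($D{\left(O \right)} = \left(O^{2} + O^{2}\right) + O = 2 O^{2} + O = O + 2 O^{2}$)
$b{\left(F \right)} = \frac{1}{F + \sqrt{100 + F \left(1 + 2 F\right)}}$ ($b{\left(F \right)} = \frac{1}{F + \sqrt{F \left(1 + 2 F\right) + \left(-10\right)^{2}}} = \frac{1}{F + \sqrt{F \left(1 + 2 F\right) + 100}} = \frac{1}{F + \sqrt{100 + F \left(1 + 2 F\right)}}$)
$b{\left(S{\left(\frac{1}{-3} \right)} \right)} - 38440 = \frac{1}{\frac{1}{9 \left(-3\right)} + \sqrt{100 + \frac{1}{9 \left(-3\right)} \left(1 + 2 \frac{1}{9 \left(-3\right)}\right)}} - 38440 = \frac{1}{\frac{1}{9} \left(- \frac{1}{3}\right) + \sqrt{100 + \frac{1}{9} \left(- \frac{1}{3}\right) \left(1 + 2 \cdot \frac{1}{9} \left(- \frac{1}{3}\right)\right)}} - 38440 = \frac{1}{- \frac{1}{27} + \sqrt{100 - \frac{1 + 2 \left(- \frac{1}{27}\right)}{27}}} - 38440 = \frac{1}{- \frac{1}{27} + \sqrt{100 - \frac{1 - \frac{2}{27}}{27}}} - 38440 = \frac{1}{- \frac{1}{27} + \sqrt{100 - \frac{25}{729}}} - 38440 = \frac{1}{- \frac{1}{27} + \sqrt{\frac{72875}{729}}} - 38440 = \frac{1}{- \frac{1}{27} + \frac{5 \sqrt{2915}}{27}} - 38440 = -38440 + \frac{1}{- \frac{1}{27} + \frac{5 \sqrt{2915}}{27}}$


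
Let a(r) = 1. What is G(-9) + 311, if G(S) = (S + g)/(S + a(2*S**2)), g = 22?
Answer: 2475/8 ≈ 309.38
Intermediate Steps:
G(S) = (22 + S)/(1 + S) (G(S) = (S + 22)/(S + 1) = (22 + S)/(1 + S))
G(-9) + 311 = (22 - 9)/(1 - 9) + 311 = 13/(-8) + 311 = -1/8*13 + 311 = -13/8 + 311 = 2475/8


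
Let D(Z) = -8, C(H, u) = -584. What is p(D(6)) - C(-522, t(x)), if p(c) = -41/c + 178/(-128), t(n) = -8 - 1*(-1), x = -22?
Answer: 37615/64 ≈ 587.73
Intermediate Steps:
t(n) = -7 (t(n) = -8 + 1 = -7)
p(c) = -89/64 - 41/c (p(c) = -41/c + 178*(-1/128) = -41/c - 89/64 = -89/64 - 41/c)
p(D(6)) - C(-522, t(x)) = (-89/64 - 41/(-8)) - 1*(-584) = (-89/64 - 41*(-⅛)) + 584 = (-89/64 + 41/8) + 584 = 239/64 + 584 = 37615/64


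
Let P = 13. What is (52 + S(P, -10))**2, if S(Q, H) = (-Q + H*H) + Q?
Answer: 23104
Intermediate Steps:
S(Q, H) = H**2 (S(Q, H) = (-Q + H**2) + Q = (H**2 - Q) + Q = H**2)
(52 + S(P, -10))**2 = (52 + (-10)**2)**2 = (52 + 100)**2 = 152**2 = 23104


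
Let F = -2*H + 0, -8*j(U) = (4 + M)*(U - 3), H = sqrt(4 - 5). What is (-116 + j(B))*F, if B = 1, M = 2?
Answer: 229*I ≈ 229.0*I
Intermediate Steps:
H = I (H = sqrt(-1) = I ≈ 1.0*I)
j(U) = 9/4 - 3*U/4 (j(U) = -(4 + 2)*(U - 3)/8 = -3*(-3 + U)/4 = -(-18 + 6*U)/8 = 9/4 - 3*U/4)
F = -2*I (F = -2*I + 0 = -2*I ≈ -2.0*I)
(-116 + j(B))*F = (-116 + (9/4 - 3/4*1))*(-2*I) = (-116 + (9/4 - 3/4))*(-2*I) = (-116 + 3/2)*(-2*I) = -(-229)*I = 229*I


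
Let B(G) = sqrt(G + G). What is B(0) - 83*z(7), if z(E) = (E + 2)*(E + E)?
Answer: -10458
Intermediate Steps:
z(E) = 2*E*(2 + E) (z(E) = (2 + E)*(2*E) = 2*E*(2 + E))
B(G) = sqrt(2)*sqrt(G) (B(G) = sqrt(2*G) = sqrt(2)*sqrt(G))
B(0) - 83*z(7) = sqrt(2)*sqrt(0) - 166*7*(2 + 7) = sqrt(2)*0 - 166*7*9 = 0 - 83*126 = 0 - 10458 = -10458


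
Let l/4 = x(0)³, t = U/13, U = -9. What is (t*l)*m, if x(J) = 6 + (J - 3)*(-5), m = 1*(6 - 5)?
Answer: -333396/13 ≈ -25646.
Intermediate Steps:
m = 1 (m = 1*1 = 1)
t = -9/13 ≈ -0.69231
x(J) = 21 - 5*J (x(J) = 6 + (-3 + J)*(-5) = 6 + (15 - 5*J) = 21 - 5*J)
l = 37044 (l = 4*(21 - 5*0)³ = 4*(21 + 0)³ = 4*21³ = 4*9261 = 37044)
(t*l)*m = -9/13*37044*1 = -333396/13*1 = -333396/13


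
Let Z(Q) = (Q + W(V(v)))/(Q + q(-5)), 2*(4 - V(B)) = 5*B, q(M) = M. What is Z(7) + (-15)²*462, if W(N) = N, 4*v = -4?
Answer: 415827/4 ≈ 1.0396e+5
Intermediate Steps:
v = -1 (v = (¼)*(-4) = -1)
V(B) = 4 - 5*B/2
Z(Q) = (13/2 + Q)/(-5 + Q) (Z(Q) = (Q + (4 - 5/2*(-1)))/(Q - 5) = (Q + (4 + 5/2))/(-5 + Q) = (Q + 13/2)/(-5 + Q) = (13/2 + Q)/(-5 + Q))
Z(7) + (-15)²*462 = (13/2 + 7)/(-5 + 7) + (-15)²*462 = (27/2)/2 + 225*462 = (½)*(27/2) + 103950 = 27/4 + 103950 = 415827/4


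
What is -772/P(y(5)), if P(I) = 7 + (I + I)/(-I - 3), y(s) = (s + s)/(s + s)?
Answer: -1544/13 ≈ -118.77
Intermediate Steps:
y(s) = 1 (y(s) = (2*s)/((2*s)) = (2*s)*(1/(2*s)) = 1)
P(I) = 7 + 2*I/(-3 - I) (P(I) = 7 + (2*I)/(-3 - I) = 7 + 2*I/(-3 - I))
-772/P(y(5)) = -772/((21 + 5*1)/(3 + 1)) = -772/((21 + 5)/4) = -772/((¼)*26) = -772/13/2 = -772*2/13 = -1*1544/13 = -1544/13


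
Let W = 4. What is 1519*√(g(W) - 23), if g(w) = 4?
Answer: 1519*I*√19 ≈ 6621.2*I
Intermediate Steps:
1519*√(g(W) - 23) = 1519*√(4 - 23) = 1519*√(-19) = 1519*(I*√19) = 1519*I*√19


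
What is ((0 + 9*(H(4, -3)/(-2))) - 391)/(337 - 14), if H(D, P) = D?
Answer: -409/323 ≈ -1.2663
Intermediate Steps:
((0 + 9*(H(4, -3)/(-2))) - 391)/(337 - 14) = ((0 + 9*(4/(-2))) - 391)/(337 - 14) = ((0 + 9*(4*(-1/2))) - 391)/323 = ((0 + 9*(-2)) - 391)*(1/323) = ((0 - 18) - 391)*(1/323) = (-18 - 391)*(1/323) = -409*1/323 = -409/323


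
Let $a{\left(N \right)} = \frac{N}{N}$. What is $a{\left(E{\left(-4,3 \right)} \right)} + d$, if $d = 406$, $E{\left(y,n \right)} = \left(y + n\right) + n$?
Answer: $407$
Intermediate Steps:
$E{\left(y,n \right)} = y + 2 n$ ($E{\left(y,n \right)} = \left(n + y\right) + n = y + 2 n$)
$a{\left(N \right)} = 1$
$a{\left(E{\left(-4,3 \right)} \right)} + d = 1 + 406 = 407$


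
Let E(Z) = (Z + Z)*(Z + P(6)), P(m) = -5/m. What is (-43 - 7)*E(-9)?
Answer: -8850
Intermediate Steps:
E(Z) = 2*Z*(-⅚ + Z) (E(Z) = (Z + Z)*(Z - 5/6) = (2*Z)*(Z - 5*⅙) = (2*Z)*(Z - ⅚) = (2*Z)*(-⅚ + Z) = 2*Z*(-⅚ + Z))
(-43 - 7)*E(-9) = (-43 - 7)*((⅓)*(-9)*(-5 + 6*(-9))) = -50*(-9)*(-5 - 54)/3 = -50*(-9)*(-59)/3 = -50*177 = -8850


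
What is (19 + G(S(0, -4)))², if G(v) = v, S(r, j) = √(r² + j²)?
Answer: 529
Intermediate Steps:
S(r, j) = √(j² + r²)
(19 + G(S(0, -4)))² = (19 + √((-4)² + 0²))² = (19 + √(16 + 0))² = (19 + √16)² = (19 + 4)² = 23² = 529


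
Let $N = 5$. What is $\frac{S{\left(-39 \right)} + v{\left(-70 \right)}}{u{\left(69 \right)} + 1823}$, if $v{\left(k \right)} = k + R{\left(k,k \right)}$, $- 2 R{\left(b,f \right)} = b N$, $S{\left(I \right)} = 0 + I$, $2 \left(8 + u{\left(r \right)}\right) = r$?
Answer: $\frac{44}{1233} \approx 0.035685$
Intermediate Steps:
$u{\left(r \right)} = -8 + \frac{r}{2}$
$S{\left(I \right)} = I$
$R{\left(b,f \right)} = - \frac{5 b}{2}$ ($R{\left(b,f \right)} = - \frac{b 5}{2} = - \frac{5 b}{2}$)
$v{\left(k \right)} = - \frac{3 k}{2}$ ($v{\left(k \right)} = k - \frac{5 k}{2} = - \frac{3 k}{2}$)
$\frac{S{\left(-39 \right)} + v{\left(-70 \right)}}{u{\left(69 \right)} + 1823} = \frac{-39 - -105}{\left(-8 + \frac{1}{2} \cdot 69\right) + 1823} = \frac{-39 + 105}{\left(-8 + \frac{69}{2}\right) + 1823} = \frac{66}{\frac{53}{2} + 1823} = \frac{66}{\frac{3699}{2}} = 66 \cdot \frac{2}{3699} = \frac{44}{1233}$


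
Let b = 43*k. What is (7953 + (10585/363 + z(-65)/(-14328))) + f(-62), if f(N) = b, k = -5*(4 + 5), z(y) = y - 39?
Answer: 1310487616/216711 ≈ 6047.2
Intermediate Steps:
z(y) = -39 + y
k = -45 (k = -5*9 = -45)
b = -1935 (b = 43*(-45) = -1935)
f(N) = -1935
(7953 + (10585/363 + z(-65)/(-14328))) + f(-62) = (7953 + (10585/363 + (-39 - 65)/(-14328))) - 1935 = (7953 + (10585*(1/363) - 104*(-1/14328))) - 1935 = (7953 + (10585/363 + 13/1791)) - 1935 = (7953 + 6320818/216711) - 1935 = 1729823401/216711 - 1935 = 1310487616/216711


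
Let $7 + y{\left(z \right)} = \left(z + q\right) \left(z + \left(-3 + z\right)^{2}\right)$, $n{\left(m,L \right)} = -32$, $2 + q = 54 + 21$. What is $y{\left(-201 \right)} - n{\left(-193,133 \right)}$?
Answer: $-5301095$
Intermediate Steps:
$q = 73$ ($q = -2 + \left(54 + 21\right) = -2 + 75 = 73$)
$y{\left(z \right)} = -7 + \left(73 + z\right) \left(z + \left(-3 + z\right)^{2}\right)$ ($y{\left(z \right)} = -7 + \left(z + 73\right) \left(z + \left(-3 + z\right)^{2}\right) = -7 + \left(73 + z\right) \left(z + \left(-3 + z\right)^{2}\right)$)
$y{\left(-201 \right)} - n{\left(-193,133 \right)} = \left(650 + \left(-201\right)^{3} - -71556 + 68 \left(-201\right)^{2}\right) - -32 = \left(650 - 8120601 + 71556 + 68 \cdot 40401\right) + 32 = \left(650 - 8120601 + 71556 + 2747268\right) + 32 = -5301127 + 32 = -5301095$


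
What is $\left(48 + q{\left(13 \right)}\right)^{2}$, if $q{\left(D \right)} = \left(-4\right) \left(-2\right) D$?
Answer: $23104$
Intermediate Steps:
$q{\left(D \right)} = 8 D$
$\left(48 + q{\left(13 \right)}\right)^{2} = \left(48 + 8 \cdot 13\right)^{2} = \left(48 + 104\right)^{2} = 152^{2} = 23104$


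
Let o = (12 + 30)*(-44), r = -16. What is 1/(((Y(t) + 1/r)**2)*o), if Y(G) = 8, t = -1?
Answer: -32/3725799 ≈ -8.5888e-6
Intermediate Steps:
o = -1848 (o = 42*(-44) = -1848)
1/(((Y(t) + 1/r)**2)*o) = 1/((8 + 1/(-16))**2*(-1848)) = -1/1848/(8 - 1/16)**2 = -1/1848/(127/16)**2 = -1/1848/(16129/256) = (256/16129)*(-1/1848) = -32/3725799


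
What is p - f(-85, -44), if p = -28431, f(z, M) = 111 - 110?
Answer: -28432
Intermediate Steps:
f(z, M) = 1
p - f(-85, -44) = -28431 - 1*1 = -28431 - 1 = -28432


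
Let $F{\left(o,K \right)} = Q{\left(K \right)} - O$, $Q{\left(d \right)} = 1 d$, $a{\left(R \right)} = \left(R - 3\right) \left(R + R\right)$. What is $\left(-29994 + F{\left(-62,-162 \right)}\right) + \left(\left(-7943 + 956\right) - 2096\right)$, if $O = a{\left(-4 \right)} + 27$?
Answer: $-39322$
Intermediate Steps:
$a{\left(R \right)} = 2 R \left(-3 + R\right)$ ($a{\left(R \right)} = \left(-3 + R\right) 2 R = 2 R \left(-3 + R\right)$)
$Q{\left(d \right)} = d$
$O = 83$ ($O = 2 \left(-4\right) \left(-3 - 4\right) + 27 = 2 \left(-4\right) \left(-7\right) + 27 = 56 + 27 = 83$)
$F{\left(o,K \right)} = -83 + K$ ($F{\left(o,K \right)} = K - 83 = -83 + K$)
$\left(-29994 + F{\left(-62,-162 \right)}\right) + \left(\left(-7943 + 956\right) - 2096\right) = \left(-29994 - 245\right) + \left(\left(-7943 + 956\right) - 2096\right) = \left(-29994 - 245\right) - 9083 = -30239 - 9083 = -39322$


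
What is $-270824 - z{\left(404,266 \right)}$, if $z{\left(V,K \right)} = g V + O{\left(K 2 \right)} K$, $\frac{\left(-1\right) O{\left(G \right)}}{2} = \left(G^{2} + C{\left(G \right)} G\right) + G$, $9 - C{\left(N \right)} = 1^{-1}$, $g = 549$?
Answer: $152623364$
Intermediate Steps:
$C{\left(N \right)} = 8$ ($C{\left(N \right)} = 9 - 1^{-1} = 9 - 1 = 8$)
$O{\left(G \right)} = - 18 G - 2 G^{2}$ ($O{\left(G \right)} = - 2 \left(\left(G^{2} + 8 G\right) + G\right) = - 2 \left(G^{2} + 9 G\right) = - 18 G - 2 G^{2}$)
$z{\left(V,K \right)} = 549 V - 4 K^{2} \left(9 + 2 K\right)$ ($z{\left(V,K \right)} = 549 V + - 2 K 2 \left(9 + K 2\right) K = 549 V + - 2 \cdot 2 K \left(9 + 2 K\right) K = 549 V + - 4 K \left(9 + 2 K\right) K = 549 V - 4 K^{2} \left(9 + 2 K\right)$)
$-270824 - z{\left(404,266 \right)} = -270824 - \left(- 36 \cdot 266^{2} - 8 \cdot 266^{3} + 549 \cdot 404\right) = -270824 - \left(\left(-36\right) 70756 - 150568768 + 221796\right) = -270824 - \left(-2547216 - 150568768 + 221796\right) = -270824 - -152894188 = -270824 + 152894188 = 152623364$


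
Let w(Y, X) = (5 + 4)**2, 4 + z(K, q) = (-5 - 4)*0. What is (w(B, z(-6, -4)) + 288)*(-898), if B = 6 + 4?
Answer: -331362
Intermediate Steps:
z(K, q) = -4 (z(K, q) = -4 + (-5 - 4)*0 = -4 - 9*0 = -4 + 0 = -4)
B = 10
w(Y, X) = 81 (w(Y, X) = 9**2 = 81)
(w(B, z(-6, -4)) + 288)*(-898) = (81 + 288)*(-898) = 369*(-898) = -331362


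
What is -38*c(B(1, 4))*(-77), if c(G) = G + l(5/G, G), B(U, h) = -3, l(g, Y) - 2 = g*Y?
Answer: 11704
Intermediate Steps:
l(g, Y) = 2 + Y*g (l(g, Y) = 2 + g*Y = 2 + Y*g)
c(G) = 7 + G (c(G) = G + (2 + G*(5/G)) = G + (2 + 5) = G + 7 = 7 + G)
-38*c(B(1, 4))*(-77) = -38*(7 - 3)*(-77) = -38*4*(-77) = -152*(-77) = 11704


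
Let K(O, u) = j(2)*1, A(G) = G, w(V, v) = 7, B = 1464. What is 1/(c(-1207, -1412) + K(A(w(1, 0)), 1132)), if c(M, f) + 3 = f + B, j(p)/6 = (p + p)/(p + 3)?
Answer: 5/269 ≈ 0.018587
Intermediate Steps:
j(p) = 12*p/(3 + p) (j(p) = 6*((p + p)/(p + 3)) = 6*((2*p)/(3 + p)) = 6*(2*p/(3 + p)) = 12*p/(3 + p))
c(M, f) = 1461 + f (c(M, f) = -3 + (f + 1464) = -3 + (1464 + f) = 1461 + f)
K(O, u) = 24/5 (K(O, u) = (12*2/(3 + 2))*1 = (12*2/5)*1 = (12*2*(⅕))*1 = (24/5)*1 = 24/5)
1/(c(-1207, -1412) + K(A(w(1, 0)), 1132)) = 1/((1461 - 1412) + 24/5) = 1/(49 + 24/5) = 1/(269/5) = 5/269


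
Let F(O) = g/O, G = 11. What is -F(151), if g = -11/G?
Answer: 1/151 ≈ 0.0066225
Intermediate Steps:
g = -1 (g = -11/11 = -11*1/11 = -1)
F(O) = -1/O
-F(151) = -(-1)/151 = -1*(-1/151) = 1/151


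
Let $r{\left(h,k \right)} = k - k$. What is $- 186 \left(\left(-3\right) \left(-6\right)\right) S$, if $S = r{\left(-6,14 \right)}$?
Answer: $0$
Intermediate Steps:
$r{\left(h,k \right)} = 0$
$S = 0$
$- 186 \left(\left(-3\right) \left(-6\right)\right) S = - 186 \left(\left(-3\right) \left(-6\right)\right) 0 = \left(-186\right) 18 \cdot 0 = \left(-3348\right) 0 = 0$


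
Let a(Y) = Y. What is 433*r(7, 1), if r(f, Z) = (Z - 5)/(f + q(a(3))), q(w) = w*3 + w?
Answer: -1732/19 ≈ -91.158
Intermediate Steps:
q(w) = 4*w (q(w) = 3*w + w = 4*w)
r(f, Z) = (-5 + Z)/(12 + f) (r(f, Z) = (Z - 5)/(f + 4*3) = (-5 + Z)/(f + 12) = (-5 + Z)/(12 + f))
433*r(7, 1) = 433*((-5 + 1)/(12 + 7)) = 433*(-4/19) = -1732/19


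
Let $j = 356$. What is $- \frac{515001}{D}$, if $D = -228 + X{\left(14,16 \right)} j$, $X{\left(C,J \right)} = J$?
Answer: $- \frac{515001}{5468} \approx -94.185$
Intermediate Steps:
$D = 5468$ ($D = -228 + 16 \cdot 356 = -228 + 5696 = 5468$)
$- \frac{515001}{D} = - \frac{515001}{5468}$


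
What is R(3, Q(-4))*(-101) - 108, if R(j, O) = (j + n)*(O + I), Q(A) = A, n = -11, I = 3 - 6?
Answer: -5764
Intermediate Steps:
I = -3
R(j, O) = (-11 + j)*(-3 + O) (R(j, O) = (j - 11)*(O - 3) = (-11 + j)*(-3 + O))
R(3, Q(-4))*(-101) - 108 = (33 - 11*(-4) - 3*3 - 4*3)*(-101) - 108 = (33 + 44 - 9 - 12)*(-101) - 108 = 56*(-101) - 108 = -5656 - 108 = -5764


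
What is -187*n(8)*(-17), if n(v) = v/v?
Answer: 3179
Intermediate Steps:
n(v) = 1
-187*n(8)*(-17) = -187*1*(-17) = -187*(-17) = 3179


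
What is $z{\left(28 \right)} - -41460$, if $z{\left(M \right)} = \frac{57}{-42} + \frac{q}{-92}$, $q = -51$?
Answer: $\frac{26699723}{644} \approx 41459.0$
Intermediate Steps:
$z{\left(M \right)} = - \frac{517}{644}$ ($z{\left(M \right)} = \frac{57}{-42} - \frac{51}{-92} = 57 \left(- \frac{1}{42}\right) - - \frac{51}{92} = - \frac{19}{14} + \frac{51}{92} = - \frac{517}{644}$)
$z{\left(28 \right)} - -41460 = - \frac{517}{644} - -41460 = - \frac{517}{644} + 41460 = \frac{26699723}{644}$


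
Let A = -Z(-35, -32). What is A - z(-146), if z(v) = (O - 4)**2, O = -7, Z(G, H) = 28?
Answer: -149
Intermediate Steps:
z(v) = 121 (z(v) = (-7 - 4)**2 = (-11)**2 = 121)
A = -28 (A = -1*28 = -28)
A - z(-146) = -28 - 1*121 = -28 - 121 = -149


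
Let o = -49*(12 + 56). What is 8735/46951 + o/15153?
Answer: -24079277/711448503 ≈ -0.033845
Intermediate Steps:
o = -3332 (o = -49*68 = -3332)
8735/46951 + o/15153 = 8735/46951 - 3332/15153 = -24079277/711448503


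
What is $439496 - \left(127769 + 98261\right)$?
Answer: $213466$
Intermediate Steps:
$439496 - \left(127769 + 98261\right) = 439496 - 226030 = 213466$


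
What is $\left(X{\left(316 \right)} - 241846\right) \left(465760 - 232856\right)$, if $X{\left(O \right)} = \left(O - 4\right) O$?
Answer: $-33364429616$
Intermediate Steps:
$X{\left(O \right)} = O \left(-4 + O\right)$ ($X{\left(O \right)} = \left(-4 + O\right) O = O \left(-4 + O\right)$)
$\left(X{\left(316 \right)} - 241846\right) \left(465760 - 232856\right) = \left(316 \left(-4 + 316\right) - 241846\right) \left(465760 - 232856\right) = \left(316 \cdot 312 - 241846\right) 232904 = \left(98592 - 241846\right) 232904 = \left(-143254\right) 232904 = -33364429616$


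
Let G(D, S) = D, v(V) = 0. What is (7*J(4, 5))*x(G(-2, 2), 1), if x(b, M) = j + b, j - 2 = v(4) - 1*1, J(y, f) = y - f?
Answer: 7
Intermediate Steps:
j = 1 (j = 2 + (0 - 1*1) = 2 + (0 - 1) = 2 - 1 = 1)
x(b, M) = 1 + b
(7*J(4, 5))*x(G(-2, 2), 1) = (7*(4 - 1*5))*(1 - 2) = (7*(4 - 5))*(-1) = (7*(-1))*(-1) = -7*(-1) = 7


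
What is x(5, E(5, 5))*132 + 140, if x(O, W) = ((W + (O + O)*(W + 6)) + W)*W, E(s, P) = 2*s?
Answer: 237740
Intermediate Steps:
x(O, W) = W*(2*W + 2*O*(6 + W)) (x(O, W) = ((W + (2*O)*(6 + W)) + W)*W = ((W + 2*O*(6 + W)) + W)*W = (2*W + 2*O*(6 + W))*W = W*(2*W + 2*O*(6 + W)))
x(5, E(5, 5))*132 + 140 = (2*(2*5)*(2*5 + 6*5 + 5*(2*5)))*132 + 140 = (2*10*(10 + 30 + 5*10))*132 + 140 = (2*10*(10 + 30 + 50))*132 + 140 = (2*10*90)*132 + 140 = 1800*132 + 140 = 237600 + 140 = 237740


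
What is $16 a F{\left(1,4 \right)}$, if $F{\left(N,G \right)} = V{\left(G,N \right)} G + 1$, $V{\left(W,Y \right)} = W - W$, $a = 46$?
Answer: $736$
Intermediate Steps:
$V{\left(W,Y \right)} = 0$
$F{\left(N,G \right)} = 1$ ($F{\left(N,G \right)} = 0 G + 1 = 0 + 1 = 1$)
$16 a F{\left(1,4 \right)} = 16 \cdot 46 \cdot 1 = 736 \cdot 1 = 736$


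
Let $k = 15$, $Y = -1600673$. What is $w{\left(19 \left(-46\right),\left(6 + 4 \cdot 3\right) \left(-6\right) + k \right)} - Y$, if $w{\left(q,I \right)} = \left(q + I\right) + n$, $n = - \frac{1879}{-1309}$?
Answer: $\frac{2094017033}{1309} \approx 1.5997 \cdot 10^{6}$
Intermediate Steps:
$n = \frac{1879}{1309}$ ($n = \left(-1879\right) \left(- \frac{1}{1309}\right) = \frac{1879}{1309} \approx 1.4354$)
$w{\left(q,I \right)} = \frac{1879}{1309} + I + q$ ($w{\left(q,I \right)} = \left(q + I\right) + \frac{1879}{1309} = \left(I + q\right) + \frac{1879}{1309} = \frac{1879}{1309} + I + q$)
$w{\left(19 \left(-46\right),\left(6 + 4 \cdot 3\right) \left(-6\right) + k \right)} - Y = \left(\frac{1879}{1309} + \left(\left(6 + 4 \cdot 3\right) \left(-6\right) + 15\right) + 19 \left(-46\right)\right) - -1600673 = \left(\frac{1879}{1309} + \left(\left(6 + 12\right) \left(-6\right) + 15\right) - 874\right) + 1600673 = \left(\frac{1879}{1309} + \left(18 \left(-6\right) + 15\right) - 874\right) + 1600673 = \left(\frac{1879}{1309} + \left(-108 + 15\right) - 874\right) + 1600673 = \left(\frac{1879}{1309} - 93 - 874\right) + 1600673 = - \frac{1263924}{1309} + 1600673 = \frac{2094017033}{1309}$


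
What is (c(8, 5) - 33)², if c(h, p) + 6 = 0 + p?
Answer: 1156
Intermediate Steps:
c(h, p) = -6 + p (c(h, p) = -6 + (0 + p) = -6 + p)
(c(8, 5) - 33)² = ((-6 + 5) - 33)² = (-1 - 33)² = (-34)² = 1156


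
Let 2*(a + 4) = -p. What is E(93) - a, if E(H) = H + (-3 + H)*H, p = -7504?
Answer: 4715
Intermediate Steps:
a = 3748 (a = -4 + (-1*(-7504))/2 = -4 + (1/2)*7504 = -4 + 3752 = 3748)
E(H) = H + H*(-3 + H)
E(93) - a = 93*(-2 + 93) - 1*3748 = 93*91 - 3748 = 8463 - 3748 = 4715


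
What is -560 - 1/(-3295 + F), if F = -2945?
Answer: -3494399/6240 ≈ -560.00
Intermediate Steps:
-560 - 1/(-3295 + F) = -560 - 1/(-3295 - 2945) = -560 - 1/(-6240) = -560 - 1*(-1/6240) = -560 + 1/6240 = -3494399/6240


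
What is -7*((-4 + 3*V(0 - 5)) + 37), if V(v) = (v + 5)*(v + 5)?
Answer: -231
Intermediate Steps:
V(v) = (5 + v)² (V(v) = (5 + v)*(5 + v) = (5 + v)²)
-7*((-4 + 3*V(0 - 5)) + 37) = -7*((-4 + 3*(5 + (0 - 5))²) + 37) = -7*((-4 + 3*(5 - 5)²) + 37) = -7*((-4 + 3*0²) + 37) = -7*((-4 + 3*0) + 37) = -7*((-4 + 0) + 37) = -7*(-4 + 37) = -7*33 = -231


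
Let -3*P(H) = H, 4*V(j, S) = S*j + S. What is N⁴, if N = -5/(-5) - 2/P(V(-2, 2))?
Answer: 14641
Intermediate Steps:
V(j, S) = S/4 + S*j/4 (V(j, S) = (S*j + S)/4 = (S + S*j)/4 = S/4 + S*j/4)
P(H) = -H/3
N = -11 (N = -5/(-5) - 2*(-6/(1 - 2)) = -5*(-⅕) - 2/((-2*(-1)/12)) = 1 - 2/((-⅓*(-½))) = 1 - 2/⅙ = 1 - 2*6 = 1 - 12 = -11)
N⁴ = (-11)⁴ = 14641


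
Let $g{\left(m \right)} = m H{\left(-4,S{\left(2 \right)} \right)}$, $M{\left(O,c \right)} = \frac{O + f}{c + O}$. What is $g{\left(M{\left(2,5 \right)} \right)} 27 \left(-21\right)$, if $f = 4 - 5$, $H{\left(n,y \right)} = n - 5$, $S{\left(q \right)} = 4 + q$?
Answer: $729$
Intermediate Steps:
$H{\left(n,y \right)} = -5 + n$ ($H{\left(n,y \right)} = n - 5 = -5 + n$)
$f = -1$ ($f = 4 - 5 = -1$)
$M{\left(O,c \right)} = \frac{-1 + O}{O + c}$ ($M{\left(O,c \right)} = \frac{O - 1}{c + O} = \frac{-1 + O}{O + c}$)
$g{\left(m \right)} = - 9 m$ ($g{\left(m \right)} = m \left(-5 - 4\right) = m \left(-9\right) = - 9 m$)
$g{\left(M{\left(2,5 \right)} \right)} 27 \left(-21\right) = - 9 \frac{-1 + 2}{2 + 5} \cdot 27 \left(-21\right) = - 9 \cdot \frac{1}{7} \cdot 1 \cdot 27 \left(-21\right) = \left(-9\right) \frac{1}{7} \cdot 27 \left(-21\right) = \left(- \frac{9}{7}\right) 27 \left(-21\right) = \left(- \frac{243}{7}\right) \left(-21\right) = 729$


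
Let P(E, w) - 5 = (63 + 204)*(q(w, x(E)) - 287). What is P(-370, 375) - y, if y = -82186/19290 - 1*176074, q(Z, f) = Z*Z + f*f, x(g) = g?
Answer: 715645779218/9645 ≈ 7.4199e+7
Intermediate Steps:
q(Z, f) = Z**2 + f**2
y = -1698274823/9645 (y = -82186*1/19290 - 176074 = -41093/9645 - 176074 = -1698274823/9645 ≈ -1.7608e+5)
P(E, w) = -76624 + 267*E**2 + 267*w**2 (P(E, w) = 5 + (63 + 204)*((w**2 + E**2) - 287) = 5 + 267*((E**2 + w**2) - 287) = 5 + 267*(-287 + E**2 + w**2) = 5 + (-76629 + 267*E**2 + 267*w**2) = -76624 + 267*E**2 + 267*w**2)
P(-370, 375) - y = (-76624 + 267*(-370)**2 + 267*375**2) - 1*(-1698274823/9645) = (-76624 + 267*136900 + 267*140625) + 1698274823/9645 = (-76624 + 36552300 + 37546875) + 1698274823/9645 = 74022551 + 1698274823/9645 = 715645779218/9645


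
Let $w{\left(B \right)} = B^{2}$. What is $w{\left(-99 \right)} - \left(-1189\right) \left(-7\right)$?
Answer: $1478$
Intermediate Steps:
$w{\left(-99 \right)} - \left(-1189\right) \left(-7\right) = \left(-99\right)^{2} - \left(-1189\right) \left(-7\right) = 9801 - 8323 = 1478$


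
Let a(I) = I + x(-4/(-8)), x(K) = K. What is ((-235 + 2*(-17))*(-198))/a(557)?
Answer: 106524/1115 ≈ 95.537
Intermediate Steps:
a(I) = ½ + I (a(I) = I - 4/(-8) = I - 4*(-⅛) = I + ½ = ½ + I)
((-235 + 2*(-17))*(-198))/a(557) = ((-235 + 2*(-17))*(-198))/(½ + 557) = ((-235 - 34)*(-198))/(1115/2) = -269*(-198)*(2/1115) = 53262*(2/1115) = 106524/1115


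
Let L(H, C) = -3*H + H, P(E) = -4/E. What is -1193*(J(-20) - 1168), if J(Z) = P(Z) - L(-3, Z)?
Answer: 7001717/5 ≈ 1.4003e+6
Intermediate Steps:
L(H, C) = -2*H
J(Z) = -6 - 4/Z (J(Z) = -4/Z - (-2)*(-3) = -4/Z - 1*6 = -4/Z - 6 = -6 - 4/Z)
-1193*(J(-20) - 1168) = -1193*((-6 - 4/(-20)) - 1168) = -1193*((-6 - 4*(-1/20)) - 1168) = -1193*((-6 + ⅕) - 1168) = -1193*(-29/5 - 1168) = -1193*(-5869/5) = 7001717/5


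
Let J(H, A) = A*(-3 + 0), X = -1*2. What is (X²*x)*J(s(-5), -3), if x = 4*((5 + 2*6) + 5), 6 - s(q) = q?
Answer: 3168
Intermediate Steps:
X = -2
s(q) = 6 - q
J(H, A) = -3*A (J(H, A) = A*(-3) = -3*A)
x = 88 (x = 4*((5 + 12) + 5) = 4*(17 + 5) = 4*22 = 88)
(X²*x)*J(s(-5), -3) = ((-2)²*88)*(-3*(-3)) = (4*88)*9 = 352*9 = 3168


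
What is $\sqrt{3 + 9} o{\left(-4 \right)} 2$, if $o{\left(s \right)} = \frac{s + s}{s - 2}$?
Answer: $\frac{16 \sqrt{3}}{3} \approx 9.2376$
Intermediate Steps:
$o{\left(s \right)} = \frac{2 s}{-2 + s}$
$\sqrt{3 + 9} o{\left(-4 \right)} 2 = \sqrt{3 + 9} \cdot 2 \left(-4\right) \frac{1}{-2 - 4} \cdot 2 = \sqrt{12} \cdot 2 \left(-4\right) \frac{1}{-6} \cdot 2 = 2 \sqrt{3} \cdot 2 \left(-4\right) \left(- \frac{1}{6}\right) 2 = 2 \sqrt{3} \cdot \frac{4}{3} \cdot 2 = \frac{8 \sqrt{3}}{3} \cdot 2 = \frac{16 \sqrt{3}}{3}$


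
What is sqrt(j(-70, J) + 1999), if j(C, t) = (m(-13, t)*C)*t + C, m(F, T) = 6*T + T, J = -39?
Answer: I*sqrt(743361) ≈ 862.18*I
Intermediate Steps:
m(F, T) = 7*T
j(C, t) = C + 7*C*t**2 (j(C, t) = ((7*t)*C)*t + C = (7*C*t)*t + C = 7*C*t**2 + C = C + 7*C*t**2)
sqrt(j(-70, J) + 1999) = sqrt(-70*(1 + 7*(-39)**2) + 1999) = sqrt(-70*(1 + 7*1521) + 1999) = sqrt(-70*(1 + 10647) + 1999) = sqrt(-70*10648 + 1999) = sqrt(-745360 + 1999) = sqrt(-743361) = I*sqrt(743361)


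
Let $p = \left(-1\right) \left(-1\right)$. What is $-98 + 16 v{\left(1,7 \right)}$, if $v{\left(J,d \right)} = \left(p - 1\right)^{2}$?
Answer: $-98$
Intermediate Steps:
$p = 1$
$v{\left(J,d \right)} = 0$ ($v{\left(J,d \right)} = \left(1 - 1\right)^{2} = 0^{2} = 0$)
$-98 + 16 v{\left(1,7 \right)} = -98 + 16 \cdot 0 = -98 + 0 = -98$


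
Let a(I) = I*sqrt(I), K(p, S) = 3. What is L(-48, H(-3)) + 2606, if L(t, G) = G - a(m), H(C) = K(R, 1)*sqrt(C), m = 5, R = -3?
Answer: 2606 - 5*sqrt(5) + 3*I*sqrt(3) ≈ 2594.8 + 5.1962*I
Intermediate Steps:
a(I) = I**(3/2)
H(C) = 3*sqrt(C)
L(t, G) = G - 5*sqrt(5) (L(t, G) = G - 5**(3/2) = G - 5*sqrt(5))
L(-48, H(-3)) + 2606 = (3*sqrt(-3) - 5*sqrt(5)) + 2606 = (3*(I*sqrt(3)) - 5*sqrt(5)) + 2606 = (3*I*sqrt(3) - 5*sqrt(5)) + 2606 = (-5*sqrt(5) + 3*I*sqrt(3)) + 2606 = 2606 - 5*sqrt(5) + 3*I*sqrt(3)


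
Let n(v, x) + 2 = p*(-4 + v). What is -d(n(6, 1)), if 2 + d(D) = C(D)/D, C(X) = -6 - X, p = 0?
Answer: 0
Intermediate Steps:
n(v, x) = -2 (n(v, x) = -2 + 0*(-4 + v) = -2 + 0 = -2)
d(D) = -2 + (-6 - D)/D
-d(n(6, 1)) = -(-3 - 6/(-2)) = -(-3 - 6*(-½)) = -(-3 + 3) = -1*0 = 0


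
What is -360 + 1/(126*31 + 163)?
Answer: -1464839/4069 ≈ -360.00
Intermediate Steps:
-360 + 1/(126*31 + 163) = -360 + 1/(3906 + 163) = -360 + 1/4069 = -1464839/4069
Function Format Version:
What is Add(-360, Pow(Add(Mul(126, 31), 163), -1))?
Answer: Rational(-1464839, 4069) ≈ -360.00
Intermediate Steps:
Add(-360, Pow(Add(Mul(126, 31), 163), -1)) = Add(-360, Pow(Add(3906, 163), -1)) = Add(-360, Pow(4069, -1)) = Add(-360, Rational(1, 4069)) = Rational(-1464839, 4069)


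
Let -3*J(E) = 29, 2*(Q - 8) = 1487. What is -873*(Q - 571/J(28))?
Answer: -41042349/58 ≈ -7.0763e+5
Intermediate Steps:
Q = 1503/2 (Q = 8 + (1/2)*1487 = 8 + 1487/2 = 1503/2 ≈ 751.50)
J(E) = -29/3 (J(E) = -1/3*29 = -29/3)
-873*(Q - 571/J(28)) = -873*(1503/2 - 571/(-29/3)) = -873*(1503/2 - 571*(-3/29)) = -873*(1503/2 + 1713/29) = -873*47013/58 = -41042349/58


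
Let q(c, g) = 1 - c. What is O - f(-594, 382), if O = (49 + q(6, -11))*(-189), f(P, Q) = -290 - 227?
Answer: -7799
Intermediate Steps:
f(P, Q) = -517
O = -8316 (O = (49 + (1 - 1*6))*(-189) = (49 + (1 - 6))*(-189) = (49 - 5)*(-189) = 44*(-189) = -8316)
O - f(-594, 382) = -8316 - 1*(-517) = -8316 + 517 = -7799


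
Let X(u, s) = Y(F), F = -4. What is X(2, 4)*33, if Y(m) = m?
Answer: -132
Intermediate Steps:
X(u, s) = -4
X(2, 4)*33 = -4*33 = -132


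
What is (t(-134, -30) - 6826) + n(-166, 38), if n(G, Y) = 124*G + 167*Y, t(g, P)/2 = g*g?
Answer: 14848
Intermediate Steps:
t(g, P) = 2*g² (t(g, P) = 2*(g*g) = 2*g²)
(t(-134, -30) - 6826) + n(-166, 38) = (2*(-134)² - 6826) + (124*(-166) + 167*38) = (2*17956 - 6826) + (-20584 + 6346) = (35912 - 6826) - 14238 = 29086 - 14238 = 14848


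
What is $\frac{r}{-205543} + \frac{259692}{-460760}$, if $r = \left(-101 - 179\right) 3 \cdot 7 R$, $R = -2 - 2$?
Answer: $- \frac{16053736989}{23676498170} \approx -0.67805$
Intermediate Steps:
$R = -4$ ($R = -2 - 2 = -4$)
$r = 23520$ ($r = \left(-101 - 179\right) 3 \cdot 7 \left(-4\right) = - 280 \cdot 21 \left(-4\right) = \left(-280\right) \left(-84\right) = 23520$)
$\frac{r}{-205543} + \frac{259692}{-460760} = \frac{23520}{-205543} + \frac{259692}{-460760} = 23520 \left(- \frac{1}{205543}\right) + 259692 \left(- \frac{1}{460760}\right) = - \frac{23520}{205543} - \frac{64923}{115190} = - \frac{16053736989}{23676498170}$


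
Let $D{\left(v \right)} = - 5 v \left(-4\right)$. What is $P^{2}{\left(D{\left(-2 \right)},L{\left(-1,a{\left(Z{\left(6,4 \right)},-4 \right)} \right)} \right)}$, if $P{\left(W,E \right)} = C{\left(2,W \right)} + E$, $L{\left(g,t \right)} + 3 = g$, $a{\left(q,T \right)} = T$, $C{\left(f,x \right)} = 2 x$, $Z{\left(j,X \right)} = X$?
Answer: $7056$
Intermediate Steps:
$L{\left(g,t \right)} = -3 + g$
$D{\left(v \right)} = 20 v$
$P{\left(W,E \right)} = E + 2 W$ ($P{\left(W,E \right)} = 2 W + E = E + 2 W$)
$P^{2}{\left(D{\left(-2 \right)},L{\left(-1,a{\left(Z{\left(6,4 \right)},-4 \right)} \right)} \right)} = \left(\left(-3 - 1\right) + 2 \cdot 20 \left(-2\right)\right)^{2} = \left(-4 + 2 \left(-40\right)\right)^{2} = \left(-4 - 80\right)^{2} = \left(-84\right)^{2} = 7056$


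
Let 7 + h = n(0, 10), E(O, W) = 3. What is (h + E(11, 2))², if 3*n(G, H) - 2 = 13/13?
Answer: 9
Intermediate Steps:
n(G, H) = 1 (n(G, H) = ⅔ + (13/13)/3 = ⅔ + (13*(1/13))/3 = ⅔ + (⅓)*1 = ⅔ + ⅓ = 1)
h = -6 (h = -7 + 1 = -6)
(h + E(11, 2))² = (-6 + 3)² = (-3)² = 9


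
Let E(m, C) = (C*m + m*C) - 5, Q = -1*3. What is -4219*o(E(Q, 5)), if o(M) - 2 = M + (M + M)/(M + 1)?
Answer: 2219194/17 ≈ 1.3054e+5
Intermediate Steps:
Q = -3
E(m, C) = -5 + 2*C*m (E(m, C) = (C*m + C*m) - 5 = 2*C*m - 5 = -5 + 2*C*m)
o(M) = 2 + M + 2*M/(1 + M) (o(M) = 2 + (M + (M + M)/(M + 1)) = 2 + (M + (2*M)/(1 + M)) = 2 + (M + 2*M/(1 + M)) = 2 + M + 2*M/(1 + M))
-4219*o(E(Q, 5)) = -4219*(2 + (-5 + 2*5*(-3))² + 5*(-5 + 2*5*(-3)))/(1 + (-5 + 2*5*(-3))) = -4219*(2 + (-5 - 30)² + 5*(-5 - 30))/(1 + (-5 - 30)) = -4219*(2 + (-35)² + 5*(-35))/(1 - 35) = -4219*(2 + 1225 - 175)/(-34) = -(-4219)*1052/34 = -4219*(-526/17) = 2219194/17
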